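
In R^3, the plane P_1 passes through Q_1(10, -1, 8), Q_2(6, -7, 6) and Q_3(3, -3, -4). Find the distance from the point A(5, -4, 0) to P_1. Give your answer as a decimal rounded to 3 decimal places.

0.408

Q_1Q_2 = (-4, -6, -2), Q_1Q_3 = (-7, -2, -12); a normal to P_1 is Q_1Q_2 × Q_1Q_3 = (68, -34, -34).
Using Q_1: P_1 has equation 68x - 34y - 34z = 442.
n·A − d = (68)·(5) + (-34)·(-4) + (-34)·(0) − 442 = 34; |n| = √6936.
Distance = |34| / √6936 = 34/√6936 ≈ 0.408.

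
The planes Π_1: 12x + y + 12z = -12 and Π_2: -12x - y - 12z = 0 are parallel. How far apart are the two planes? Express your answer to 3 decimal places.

0.706

Rescale Π_2 by 1/(-1): 12x + y + 12z = 0. Then distance = |-12 − 0| / √289 ≈ 0.706.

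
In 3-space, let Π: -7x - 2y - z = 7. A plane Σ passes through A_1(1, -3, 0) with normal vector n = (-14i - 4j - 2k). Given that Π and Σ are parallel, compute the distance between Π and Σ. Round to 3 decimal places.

Σ: n·r = n·A_1 gives -14x - 4y - 2z = -2.
Rescale Σ by 1/2: -7x - 2y - z = -1. Then distance = |7 − (-1)| / √54 ≈ 1.089.

1.089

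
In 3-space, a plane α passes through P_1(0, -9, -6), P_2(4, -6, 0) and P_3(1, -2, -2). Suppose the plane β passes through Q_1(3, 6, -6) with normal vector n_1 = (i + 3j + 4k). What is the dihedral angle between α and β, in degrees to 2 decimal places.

78.78

P_1P_2 = (4, 3, 6), P_1P_3 = (1, 7, 4); a normal to α is P_1P_2 × P_1P_3 = (-30, -10, 25).
Using P_1: α has equation -30x - 10y + 25z = -60.
β: n_1·r = n_1·Q_1 gives x + 3y + 4z = -3.
cos θ = |n₁·n₂| / (|n₁||n₂|) = |40| / (√1625 · √26).
θ = arccos(0.19460) ≈ 78.78°.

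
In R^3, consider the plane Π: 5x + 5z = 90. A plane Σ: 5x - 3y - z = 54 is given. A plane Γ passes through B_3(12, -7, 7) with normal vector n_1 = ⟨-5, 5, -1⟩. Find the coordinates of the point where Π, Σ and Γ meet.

Γ: n_1·r = n_1·B_3 gives -5x + 5y - z = -102.
Solving the 3×3 linear system 5x + 5z = 90, 5x - 3y - z = 54, -5x + 5y - z = -102 (e.g. by elimination or Cramer's rule, determinant = 90) gives (6, -12, 12).

(6, -12, 12)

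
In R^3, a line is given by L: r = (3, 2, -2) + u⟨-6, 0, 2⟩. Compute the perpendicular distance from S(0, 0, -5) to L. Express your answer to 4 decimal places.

4.2895

Taking (3, 2, -2) on L with direction v = (-6, 0, 2): w = S − (3, 2, -2) = (-3, -2, -3), and w × v = (-4, 24, -12).
Distance = |w × v| / |v| = √736 / √40 ≈ 4.2895.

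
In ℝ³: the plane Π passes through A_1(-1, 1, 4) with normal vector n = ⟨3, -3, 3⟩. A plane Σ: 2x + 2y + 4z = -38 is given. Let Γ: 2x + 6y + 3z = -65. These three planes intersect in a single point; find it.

Π: n·r = n·A_1 gives 3x - 3y + 3z = 6.
Solving the 3×3 linear system 3x - 3y + 3z = 6, 2x + 2y + 4z = -38, 2x + 6y + 3z = -65 (e.g. by elimination or Cramer's rule, determinant = -36) gives (-1, -8, -5).

(-1, -8, -5)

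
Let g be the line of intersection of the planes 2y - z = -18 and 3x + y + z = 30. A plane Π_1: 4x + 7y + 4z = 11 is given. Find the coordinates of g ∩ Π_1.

(11, -7, 4)

Direction of g: (0, 2, -1) × (3, 1, 1) = (3, -3, -6).
A point on g: solving the two plane equations with x = 3 gives (3, 1, 20).
Substitute r = (3, 1, 20) + t(3, -3, -6) into the plane: 99 + (-33)t = 11, so t = 8/3.
Intersection: (3, 1, 20) + (8/3)·(3, -3, -6) = (11, -7, 4).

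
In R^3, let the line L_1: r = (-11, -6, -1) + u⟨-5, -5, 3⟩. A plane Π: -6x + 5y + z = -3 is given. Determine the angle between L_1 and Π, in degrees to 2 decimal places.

sin θ = |n·v| / (|n||v|) = |8| / (√62 · √59) = 0.13227.
θ ≈ 7.60°.

7.60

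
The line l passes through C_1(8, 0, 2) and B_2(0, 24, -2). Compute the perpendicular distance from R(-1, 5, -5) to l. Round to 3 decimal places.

A direction vector for l is B_2 − C_1 = (-8, 24, -4).
Taking (8, 0, 2) on l with direction v = (-8, 24, -4): w = R − (8, 0, 2) = (-9, 5, -7), and w × v = (148, 20, -176).
Distance = |w × v| / |v| = √53280 / √656 ≈ 9.012.

9.012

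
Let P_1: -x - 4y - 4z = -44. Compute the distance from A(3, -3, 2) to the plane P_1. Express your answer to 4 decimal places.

n·A − d = (-1)·(3) + (-4)·(-3) + (-4)·(2) − (-44) = 45; |n| = √33.
Distance = |45| / √33 = 45/√33 ≈ 7.8335.

7.8335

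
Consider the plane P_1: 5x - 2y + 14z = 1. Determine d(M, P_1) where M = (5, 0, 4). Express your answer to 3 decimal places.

n·M − d = (5)·(5) + (-2)·(0) + (14)·(4) − 1 = 80; |n| = √225.
Distance = |80| / √225 = 80/√225 ≈ 5.333.

5.333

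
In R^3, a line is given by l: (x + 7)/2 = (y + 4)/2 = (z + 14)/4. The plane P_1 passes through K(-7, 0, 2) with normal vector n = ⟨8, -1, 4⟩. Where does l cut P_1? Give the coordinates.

l has direction (2, 2, 4) through (-7, -4, -14).
P_1: n·r = n·K gives 8x - y + 4z = -48.
Substitute r = (-7, -4, -14) + t(2, 2, 4) into the plane: -108 + 30t = -48, so t = 2.
Intersection: (-7, -4, -14) + 2·(2, 2, 4) = (-3, 0, -6).

(-3, 0, -6)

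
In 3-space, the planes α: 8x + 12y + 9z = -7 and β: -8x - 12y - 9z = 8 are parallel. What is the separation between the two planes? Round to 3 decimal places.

Rescale β by 1/(-1): 8x + 12y + 9z = -8. Then distance = |-7 − (-8)| / √289 ≈ 0.059.

0.059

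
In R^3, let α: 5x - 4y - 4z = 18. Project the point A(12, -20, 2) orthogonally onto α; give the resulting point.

Foot = A − λn with λ = (n·A − d)/|n|² = (132 − 18)/57 = 2.
Foot = (12, -20, 2) − 2·(5, -4, -4) = (2, -12, 10).

(2, -12, 10)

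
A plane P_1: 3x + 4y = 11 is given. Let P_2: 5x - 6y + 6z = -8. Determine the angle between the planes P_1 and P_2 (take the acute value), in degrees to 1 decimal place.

cos θ = |n₁·n₂| / (|n₁||n₂|) = |-9| / (√25 · √97).
θ = arccos(0.18276) ≈ 79.5°.

79.5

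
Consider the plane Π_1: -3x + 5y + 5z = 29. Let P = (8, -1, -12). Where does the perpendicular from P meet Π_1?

Foot = P − λn with λ = (n·P − d)/|n|² = (-89 − 29)/59 = -2.
Foot = (8, -1, -12) − (-2)·(-3, 5, 5) = (2, 9, -2).

(2, 9, -2)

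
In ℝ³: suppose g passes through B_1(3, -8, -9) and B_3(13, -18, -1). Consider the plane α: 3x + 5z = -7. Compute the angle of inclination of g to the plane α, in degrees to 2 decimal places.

47.63

A direction vector for g is B_3 − B_1 = (10, -10, 8).
sin θ = |n·v| / (|n||v|) = |70| / (√34 · √264) = 0.73885.
θ ≈ 47.63°.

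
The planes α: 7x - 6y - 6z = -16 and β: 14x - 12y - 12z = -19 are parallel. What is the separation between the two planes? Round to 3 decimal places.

0.591

Rescale β by 1/2: 7x - 6y - 6z = -19/2. Then distance = |-16 − (-19/2)| / √121 ≈ 0.591.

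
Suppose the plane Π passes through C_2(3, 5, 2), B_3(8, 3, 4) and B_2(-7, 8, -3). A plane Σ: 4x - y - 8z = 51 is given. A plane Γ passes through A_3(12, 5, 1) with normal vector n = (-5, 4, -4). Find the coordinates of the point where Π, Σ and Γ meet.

(8, -3, -2)

C_2B_3 = (5, -2, 2), C_2B_2 = (-10, 3, -5); a normal to Π is C_2B_3 × C_2B_2 = (4, 5, -5).
Using C_2: Π has equation 4x + 5y - 5z = 27.
Γ: n·r = n·A_3 gives -5x + 4y - 4z = -44.
Solving the 3×3 linear system 4x + 5y - 5z = 27, 4x - y - 8z = 51, -5x + 4y - 4z = -44 (e.g. by elimination or Cramer's rule, determinant = 369) gives (8, -3, -2).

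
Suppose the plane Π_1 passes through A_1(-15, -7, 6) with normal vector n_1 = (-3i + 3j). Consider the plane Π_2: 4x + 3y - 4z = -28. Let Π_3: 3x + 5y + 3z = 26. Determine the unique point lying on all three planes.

(-4, 4, 6)

Π_1: n_1·r = n_1·A_1 gives -3x + 3y = 24.
Solving the 3×3 linear system -3x + 3y = 24, 4x + 3y - 4z = -28, 3x + 5y + 3z = 26 (e.g. by elimination or Cramer's rule, determinant = -159) gives (-4, 4, 6).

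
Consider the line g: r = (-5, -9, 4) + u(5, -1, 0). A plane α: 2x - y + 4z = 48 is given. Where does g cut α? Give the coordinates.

Substitute r = (-5, -9, 4) + t(5, -1, 0) into the plane: 15 + 11t = 48, so t = 3.
Intersection: (-5, -9, 4) + 3·(5, -1, 0) = (10, -12, 4).

(10, -12, 4)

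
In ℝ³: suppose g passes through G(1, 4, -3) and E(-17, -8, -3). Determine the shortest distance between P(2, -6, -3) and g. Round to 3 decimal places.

A direction vector for g is E − G = (-18, -12, 0).
Taking (1, 4, -3) on g with direction v = (-18, -12, 0): w = P − (1, 4, -3) = (1, -10, 0), and w × v = (0, 0, -192).
Distance = |w × v| / |v| = √36864 / √468 ≈ 8.875.

8.875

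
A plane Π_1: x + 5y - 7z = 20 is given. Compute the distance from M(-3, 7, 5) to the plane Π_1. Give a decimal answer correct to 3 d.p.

n·M − d = (1)·(-3) + (5)·(7) + (-7)·(5) − 20 = -23; |n| = √75.
Distance = |-23| / √75 = 23/√75 ≈ 2.656.

2.656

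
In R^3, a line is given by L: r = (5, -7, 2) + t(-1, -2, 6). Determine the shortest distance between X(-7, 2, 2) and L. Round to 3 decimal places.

Taking (5, -7, 2) on L with direction v = (-1, -2, 6): w = X − (5, -7, 2) = (-12, 9, 0), and w × v = (54, 72, 33).
Distance = |w × v| / |v| = √9189 / √41 ≈ 14.971.

14.971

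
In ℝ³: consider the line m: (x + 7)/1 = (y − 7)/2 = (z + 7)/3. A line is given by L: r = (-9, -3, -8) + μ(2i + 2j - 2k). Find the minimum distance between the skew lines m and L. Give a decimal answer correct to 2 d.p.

m has direction (1, 2, 3) through (-7, 7, -7).
Common perpendicular direction n = (1, 2, 3) × (2, 2, -2) = (-10, 8, -2).
With w = (-9, -3, -8) − (-7, 7, -7) = (-2, -10, -1), w · n = -58.
Distance = |w · n| / |n| = |-58| / √168 ≈ 4.47.

4.47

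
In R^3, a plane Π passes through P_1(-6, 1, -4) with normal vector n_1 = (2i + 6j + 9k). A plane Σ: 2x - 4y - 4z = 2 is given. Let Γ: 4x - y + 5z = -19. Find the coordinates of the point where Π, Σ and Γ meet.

(-9, -7, 2)

Π: n_1·r = n_1·P_1 gives 2x + 6y + 9z = -42.
Solving the 3×3 linear system 2x + 6y + 9z = -42, 2x - 4y - 4z = 2, 4x - y + 5z = -19 (e.g. by elimination or Cramer's rule, determinant = -78) gives (-9, -7, 2).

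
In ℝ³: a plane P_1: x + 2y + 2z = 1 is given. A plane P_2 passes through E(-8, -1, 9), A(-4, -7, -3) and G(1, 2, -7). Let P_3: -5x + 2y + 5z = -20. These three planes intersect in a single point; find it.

EA = (4, -6, -12), EG = (9, 3, -16); a normal to P_2 is EA × EG = (132, -44, 66).
Using E: P_2 has equation 132x - 44y + 66z = -418.
Solving the 3×3 linear system x + 2y + 2z = 1, 132x - 44y + 66z = -418, -5x + 2y + 5z = -20 (e.g. by elimination or Cramer's rule, determinant = -2244) gives (1, 5, -5).

(1, 5, -5)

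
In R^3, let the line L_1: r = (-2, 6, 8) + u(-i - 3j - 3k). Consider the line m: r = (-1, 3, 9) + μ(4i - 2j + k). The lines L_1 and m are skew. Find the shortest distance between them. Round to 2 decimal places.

1.90

Common perpendicular direction n = (-1, -3, -3) × (4, -2, 1) = (-9, -11, 14).
With w = (-1, 3, 9) − (-2, 6, 8) = (1, -3, 1), w · n = 38.
Distance = |w · n| / |n| = |38| / √398 ≈ 1.90.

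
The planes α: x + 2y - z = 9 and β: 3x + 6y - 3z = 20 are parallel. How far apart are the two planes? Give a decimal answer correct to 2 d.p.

Rescale β by 1/3: x + 2y - z = 20/3. Then distance = |9 − (20/3)| / √6 ≈ 0.95.

0.95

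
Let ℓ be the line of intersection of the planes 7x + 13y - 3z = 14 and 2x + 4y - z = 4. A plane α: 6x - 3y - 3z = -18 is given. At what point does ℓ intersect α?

(0, 2, 4)

Direction of ℓ: (7, 13, -3) × (2, 4, -1) = (-1, 1, 2).
A point on ℓ: solving the two plane equations with x = -4 gives (-4, 6, 12).
Substitute r = (-4, 6, 12) + t(-1, 1, 2) into the plane: -78 + (-15)t = -18, so t = -4.
Intersection: (-4, 6, 12) + (-4)·(-1, 1, 2) = (0, 2, 4).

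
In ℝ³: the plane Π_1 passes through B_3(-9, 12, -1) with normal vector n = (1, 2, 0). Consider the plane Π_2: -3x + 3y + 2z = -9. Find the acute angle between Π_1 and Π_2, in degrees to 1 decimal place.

73.4

Π_1: n·r = n·B_3 gives x + 2y = 15.
cos θ = |n₁·n₂| / (|n₁||n₂|) = |3| / (√5 · √22).
θ = arccos(0.28604) ≈ 73.4°.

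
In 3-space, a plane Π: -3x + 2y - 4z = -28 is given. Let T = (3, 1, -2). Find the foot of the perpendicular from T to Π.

(6, -1, 2)

Foot = T − λn with λ = (n·T − d)/|n|² = (1 − (-28))/29 = 1.
Foot = (3, 1, -2) − 1·(-3, 2, -4) = (6, -1, 2).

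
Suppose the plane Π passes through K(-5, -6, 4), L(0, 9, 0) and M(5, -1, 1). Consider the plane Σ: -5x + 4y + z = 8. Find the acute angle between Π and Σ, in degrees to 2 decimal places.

KL = (5, 15, -4), KM = (10, 5, -3); a normal to Π is KL × KM = (-25, -25, -125).
Using K: Π has equation -25x - 25y - 125z = -225.
cos θ = |n₁·n₂| / (|n₁||n₂|) = |-100| / (√16875 · √42).
θ = arccos(0.11878) ≈ 83.18°.

83.18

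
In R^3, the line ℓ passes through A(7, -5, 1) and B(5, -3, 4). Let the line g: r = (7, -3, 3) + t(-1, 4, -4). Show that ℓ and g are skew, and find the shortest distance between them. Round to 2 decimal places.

1.44

A direction vector for ℓ is B − A = (-2, 2, 3).
Common perpendicular direction n = (-2, 2, 3) × (-1, 4, -4) = (-20, -11, -6).
With w = (7, -3, 3) − (7, -5, 1) = (0, 2, 2), w · n = -34.
Since n ≠ 0 the lines are not parallel, and w · n = -34 ≠ 0 so they do not intersect; hence they are skew.
Distance = |w · n| / |n| = |-34| / √557 ≈ 1.44.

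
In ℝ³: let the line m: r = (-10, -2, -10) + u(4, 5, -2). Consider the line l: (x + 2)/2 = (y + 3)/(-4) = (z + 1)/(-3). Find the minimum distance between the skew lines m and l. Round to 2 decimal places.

11.96

l has direction (2, -4, -3) through (-2, -3, -1).
Common perpendicular direction n = (4, 5, -2) × (2, -4, -3) = (-23, 8, -26).
With w = (-2, -3, -1) − (-10, -2, -10) = (8, -1, 9), w · n = -426.
Distance = |w · n| / |n| = |-426| / √1269 ≈ 11.96.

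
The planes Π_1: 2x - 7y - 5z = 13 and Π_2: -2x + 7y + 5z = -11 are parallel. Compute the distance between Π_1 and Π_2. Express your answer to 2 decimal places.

0.23

Rescale Π_2 by 1/(-1): 2x - 7y - 5z = 11. Then distance = |13 − 11| / √78 ≈ 0.23.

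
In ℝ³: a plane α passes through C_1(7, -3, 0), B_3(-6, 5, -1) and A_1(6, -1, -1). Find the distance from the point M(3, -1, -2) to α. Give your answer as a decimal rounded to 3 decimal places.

1.604

C_1B_3 = (-13, 8, -1), C_1A_1 = (-1, 2, -1); a normal to α is C_1B_3 × C_1A_1 = (-6, -12, -18).
Using C_1: α has equation -6x - 12y - 18z = -6.
n·M − d = (-6)·(3) + (-12)·(-1) + (-18)·(-2) − (-6) = 36; |n| = √504.
Distance = |36| / √504 = 36/√504 ≈ 1.604.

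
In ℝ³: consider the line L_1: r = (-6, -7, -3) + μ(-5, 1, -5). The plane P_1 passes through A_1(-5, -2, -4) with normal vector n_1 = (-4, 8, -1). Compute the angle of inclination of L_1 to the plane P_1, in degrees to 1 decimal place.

P_1: n_1·r = n_1·A_1 gives -4x + 8y - z = 8.
sin θ = |n·v| / (|n||v|) = |33| / (√81 · √51) = 0.51344.
θ ≈ 30.9°.

30.9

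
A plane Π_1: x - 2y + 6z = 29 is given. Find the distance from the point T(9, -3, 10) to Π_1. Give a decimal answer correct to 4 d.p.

7.1840

n·T − d = (1)·(9) + (-2)·(-3) + (6)·(10) − 29 = 46; |n| = √41.
Distance = |46| / √41 = 46/√41 ≈ 7.1840.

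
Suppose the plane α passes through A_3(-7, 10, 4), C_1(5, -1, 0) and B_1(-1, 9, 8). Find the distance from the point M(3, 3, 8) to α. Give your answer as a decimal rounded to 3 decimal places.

A_3C_1 = (12, -11, -4), A_3B_1 = (6, -1, 4); a normal to α is A_3C_1 × A_3B_1 = (-48, -72, 54).
Using A_3: α has equation -48x - 72y + 54z = -168.
n·M − d = (-48)·(3) + (-72)·(3) + (54)·(8) − (-168) = 240; |n| = √10404.
Distance = |240| / √10404 = 240/√10404 ≈ 2.353.

2.353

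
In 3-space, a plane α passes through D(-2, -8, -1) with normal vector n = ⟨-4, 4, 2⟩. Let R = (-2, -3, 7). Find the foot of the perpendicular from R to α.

α: n·r = n·D gives -4x + 4y + 2z = -26.
Foot = R − λn with λ = (n·R − d)/|n|² = (10 − (-26))/36 = 1.
Foot = (-2, -3, 7) − 1·(-4, 4, 2) = (2, -7, 5).

(2, -7, 5)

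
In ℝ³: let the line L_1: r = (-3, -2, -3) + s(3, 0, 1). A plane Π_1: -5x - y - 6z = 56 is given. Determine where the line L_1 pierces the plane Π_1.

(-6, -2, -4)

Substitute r = (-3, -2, -3) + t(3, 0, 1) into the plane: 35 + (-21)t = 56, so t = -1.
Intersection: (-3, -2, -3) + (-1)·(3, 0, 1) = (-6, -2, -4).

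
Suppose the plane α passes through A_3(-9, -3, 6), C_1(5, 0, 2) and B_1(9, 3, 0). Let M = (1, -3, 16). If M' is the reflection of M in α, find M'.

A_3C_1 = (14, 3, -4), A_3B_1 = (18, 6, -6); a normal to α is A_3C_1 × A_3B_1 = (6, 12, 30).
Using A_3: α has equation 6x + 12y + 30z = 90.
λ = (n·M − d)/|n|² = (450 − 90)/1080 = 1/3.
Reflection = M − 2λn = (1, -3, 16) − (2/3)·(6, 12, 30) = (-3, -11, -4).

(-3, -11, -4)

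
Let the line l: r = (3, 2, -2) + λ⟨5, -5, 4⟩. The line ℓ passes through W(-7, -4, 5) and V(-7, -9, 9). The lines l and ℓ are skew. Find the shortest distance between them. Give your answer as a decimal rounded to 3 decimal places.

A direction vector for ℓ is V − W = (0, -5, 4).
Common perpendicular direction n = (5, -5, 4) × (0, -5, 4) = (0, -20, -25).
With w = (-7, -4, 5) − (3, 2, -2) = (-10, -6, 7), w · n = -55.
Distance = |w · n| / |n| = |-55| / √1025 ≈ 1.718.

1.718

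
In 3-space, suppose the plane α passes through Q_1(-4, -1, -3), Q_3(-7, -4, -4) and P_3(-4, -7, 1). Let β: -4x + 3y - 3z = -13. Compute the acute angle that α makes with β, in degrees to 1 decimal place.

70.8

Q_1Q_3 = (-3, -3, -1), Q_1P_3 = (0, -6, 4); a normal to α is Q_1Q_3 × Q_1P_3 = (-18, 12, 18).
Using Q_1: α has equation -18x + 12y + 18z = 6.
cos θ = |n₁·n₂| / (|n₁||n₂|) = |54| / (√792 · √34).
θ = arccos(0.32907) ≈ 70.8°.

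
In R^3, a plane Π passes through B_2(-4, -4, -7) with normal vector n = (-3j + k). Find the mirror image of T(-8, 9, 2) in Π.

Π: n·r = n·B_2 gives -3y + z = 5.
λ = (n·T − d)/|n|² = (-25 − 5)/10 = -3.
Reflection = T − 2λn = (-8, 9, 2) − (-6)·(0, -3, 1) = (-8, -9, 8).

(-8, -9, 8)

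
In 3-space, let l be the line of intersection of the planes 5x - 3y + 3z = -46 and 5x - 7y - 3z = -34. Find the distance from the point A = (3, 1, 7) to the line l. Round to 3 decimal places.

13.721

Direction of l: (5, -3, 3) × (5, -7, -3) = (30, 30, -20).
A point on l: solving the two plane equations with x = -8 gives (-8, 0, -2).
Taking (-8, 0, -2) on l with direction v = (30, 30, -20): w = A − (-8, 0, -2) = (11, 1, 9), and w × v = (-290, 490, 300).
Distance = |w × v| / |v| = √414200 / √2200 ≈ 13.721.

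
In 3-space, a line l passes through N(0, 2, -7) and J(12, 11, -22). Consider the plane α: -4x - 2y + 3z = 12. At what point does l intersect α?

A direction vector for l is J − N = (12, 9, -15).
Substitute r = (0, 2, -7) + t(12, 9, -15) into the plane: -25 + (-111)t = 12, so t = -1/3.
Intersection: (0, 2, -7) + (-1/3)·(12, 9, -15) = (-4, -1, -2).

(-4, -1, -2)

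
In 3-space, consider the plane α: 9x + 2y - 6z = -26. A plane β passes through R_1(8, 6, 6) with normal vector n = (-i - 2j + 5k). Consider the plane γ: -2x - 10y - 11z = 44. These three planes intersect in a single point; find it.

β: n·r = n·R_1 gives -x - 2y + 5z = 10.
Solving the 3×3 linear system 9x + 2y - 6z = -26, -x - 2y + 5z = 10, -2x - 10y - 11z = 44 (e.g. by elimination or Cramer's rule, determinant = 570) gives (-2, -4, 0).

(-2, -4, 0)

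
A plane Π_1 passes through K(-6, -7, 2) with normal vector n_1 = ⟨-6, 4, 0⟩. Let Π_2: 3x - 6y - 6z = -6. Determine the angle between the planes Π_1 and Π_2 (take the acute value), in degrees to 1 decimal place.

Π_1: n_1·r = n_1·K gives -6x + 4y = 8.
cos θ = |n₁·n₂| / (|n₁||n₂|) = |-42| / (√52 · √81).
θ = arccos(0.64715) ≈ 49.7°.

49.7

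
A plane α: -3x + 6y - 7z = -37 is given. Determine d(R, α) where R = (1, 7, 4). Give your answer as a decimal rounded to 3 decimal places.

4.951

n·R − d = (-3)·(1) + (6)·(7) + (-7)·(4) − (-37) = 48; |n| = √94.
Distance = |48| / √94 = 48/√94 ≈ 4.951.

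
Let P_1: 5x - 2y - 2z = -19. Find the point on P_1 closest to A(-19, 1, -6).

(-9, -3, -10)

Foot = A − λn with λ = (n·A − d)/|n|² = (-85 − (-19))/33 = -2.
Foot = (-19, 1, -6) − (-2)·(5, -2, -2) = (-9, -3, -10).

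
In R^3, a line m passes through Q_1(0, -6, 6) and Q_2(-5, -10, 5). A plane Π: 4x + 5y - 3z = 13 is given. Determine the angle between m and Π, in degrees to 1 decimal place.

A direction vector for m is Q_2 − Q_1 = (-5, -4, -1).
sin θ = |n·v| / (|n||v|) = |-37| / (√50 · √42) = 0.80741.
θ ≈ 53.8°.

53.8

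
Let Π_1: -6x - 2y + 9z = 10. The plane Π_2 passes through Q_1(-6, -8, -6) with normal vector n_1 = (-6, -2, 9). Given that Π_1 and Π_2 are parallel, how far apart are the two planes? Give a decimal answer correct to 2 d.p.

Π_2: n_1·r = n_1·Q_1 gives -6x - 2y + 9z = -2.
Same normal n = (-6, -2, 9) with |n| = √121; distance = |10 − (-2)| / |n| = 12/√121 ≈ 1.09.

1.09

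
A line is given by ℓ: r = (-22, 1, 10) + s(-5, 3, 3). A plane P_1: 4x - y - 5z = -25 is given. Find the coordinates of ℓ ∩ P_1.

(-7, -8, 1)

Substitute r = (-22, 1, 10) + t(-5, 3, 3) into the plane: -139 + (-38)t = -25, so t = -3.
Intersection: (-22, 1, 10) + (-3)·(-5, 3, 3) = (-7, -8, 1).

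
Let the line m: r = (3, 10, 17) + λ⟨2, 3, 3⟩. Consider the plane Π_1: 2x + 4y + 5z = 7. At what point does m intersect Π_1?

(-5, -2, 5)

Substitute r = (3, 10, 17) + t(2, 3, 3) into the plane: 131 + 31t = 7, so t = -4.
Intersection: (3, 10, 17) + (-4)·(2, 3, 3) = (-5, -2, 5).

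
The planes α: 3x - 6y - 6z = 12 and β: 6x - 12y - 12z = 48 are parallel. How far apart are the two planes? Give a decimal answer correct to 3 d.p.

1.333

Rescale β by 1/2: 3x - 6y - 6z = 24. Then distance = |12 − 24| / √81 ≈ 1.333.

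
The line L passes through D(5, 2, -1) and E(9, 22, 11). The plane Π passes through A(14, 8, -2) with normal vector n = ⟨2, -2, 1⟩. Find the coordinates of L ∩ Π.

(4, -3, -4)

A direction vector for L is E − D = (4, 20, 12).
Π: n·r = n·A gives 2x - 2y + z = 10.
Substitute r = (5, 2, -1) + t(4, 20, 12) into the plane: 5 + (-20)t = 10, so t = -1/4.
Intersection: (5, 2, -1) + (-1/4)·(4, 20, 12) = (4, -3, -4).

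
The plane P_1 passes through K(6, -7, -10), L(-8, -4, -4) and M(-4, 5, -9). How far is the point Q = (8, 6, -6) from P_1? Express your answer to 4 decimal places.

KL = (-14, 3, 6), KM = (-10, 12, 1); a normal to P_1 is KL × KM = (-69, -46, -138).
Using K: P_1 has equation -69x - 46y - 138z = 1288.
n·Q − d = (-69)·(8) + (-46)·(6) + (-138)·(-6) − 1288 = -1288; |n| = √25921.
Distance = |-1288| / √25921 = 1288/√25921 ≈ 8.0000.

8.0000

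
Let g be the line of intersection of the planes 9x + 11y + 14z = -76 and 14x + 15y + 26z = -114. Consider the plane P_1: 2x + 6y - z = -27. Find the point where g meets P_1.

(-2, -4, -1)

Direction of g: (9, 11, 14) × (14, 15, 26) = (76, -38, -19).
A point on g: solving the two plane equations with x = 6 gives (6, -8, -3).
Substitute r = (6, -8, -3) + t(76, -38, -19) into the plane: -33 + (-57)t = -27, so t = -2/19.
Intersection: (6, -8, -3) + (-2/19)·(76, -38, -19) = (-2, -4, -1).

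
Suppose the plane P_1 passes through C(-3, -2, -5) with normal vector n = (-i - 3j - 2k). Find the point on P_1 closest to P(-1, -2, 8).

(-3, -8, 4)

P_1: n·r = n·C gives -x - 3y - 2z = 19.
Foot = P − λn with λ = (n·P − d)/|n|² = (-9 − 19)/14 = -2.
Foot = (-1, -2, 8) − (-2)·(-1, -3, -2) = (-3, -8, 4).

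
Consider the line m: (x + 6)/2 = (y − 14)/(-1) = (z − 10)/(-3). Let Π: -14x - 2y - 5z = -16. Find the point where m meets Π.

m has direction (2, -1, -3) through (-6, 14, 10).
Substitute r = (-6, 14, 10) + t(2, -1, -3) into the plane: 6 + (-11)t = -16, so t = 2.
Intersection: (-6, 14, 10) + 2·(2, -1, -3) = (-2, 12, 4).

(-2, 12, 4)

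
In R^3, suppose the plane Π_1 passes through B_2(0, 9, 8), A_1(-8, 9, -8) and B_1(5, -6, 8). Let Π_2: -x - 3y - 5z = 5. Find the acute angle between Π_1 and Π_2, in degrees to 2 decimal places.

B_2A_1 = (-8, 0, -16), B_2B_1 = (5, -15, 0); a normal to Π_1 is B_2A_1 × B_2B_1 = (-240, -80, 120).
Using B_2: Π_1 has equation -240x - 80y + 120z = 240.
cos θ = |n₁·n₂| / (|n₁||n₂|) = |-120| / (√78400 · √35).
θ = arccos(0.07244) ≈ 85.85°.

85.85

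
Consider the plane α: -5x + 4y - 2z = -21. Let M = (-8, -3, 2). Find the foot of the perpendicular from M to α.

(-3, -7, 4)

Foot = M − λn with λ = (n·M − d)/|n|² = (24 − (-21))/45 = 1.
Foot = (-8, -3, 2) − 1·(-5, 4, -2) = (-3, -7, 4).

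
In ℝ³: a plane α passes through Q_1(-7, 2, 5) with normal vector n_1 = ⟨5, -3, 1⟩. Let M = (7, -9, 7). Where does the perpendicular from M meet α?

(-8, 0, 4)

α: n_1·r = n_1·Q_1 gives 5x - 3y + z = -36.
Foot = M − λn with λ = (n·M − d)/|n|² = (69 − (-36))/35 = 3.
Foot = (7, -9, 7) − 3·(5, -3, 1) = (-8, 0, 4).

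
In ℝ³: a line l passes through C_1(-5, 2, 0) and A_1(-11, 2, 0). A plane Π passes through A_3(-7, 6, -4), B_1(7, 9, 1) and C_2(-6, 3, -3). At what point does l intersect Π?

A direction vector for l is A_1 − C_1 = (-6, 0, 0).
A_3B_1 = (14, 3, 5), A_3C_2 = (1, -3, 1); a normal to Π is A_3B_1 × A_3C_2 = (18, -9, -45).
Using A_3: Π has equation 18x - 9y - 45z = 0.
Substitute r = (-5, 2, 0) + t(-6, 0, 0) into the plane: -108 + (-108)t = 0, so t = -1.
Intersection: (-5, 2, 0) + (-1)·(-6, 0, 0) = (1, 2, 0).

(1, 2, 0)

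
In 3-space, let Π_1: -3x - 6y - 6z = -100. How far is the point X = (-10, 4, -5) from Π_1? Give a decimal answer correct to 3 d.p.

15.111

n·X − d = (-3)·(-10) + (-6)·(4) + (-6)·(-5) − (-100) = 136; |n| = √81.
Distance = |136| / √81 = 136/√81 ≈ 15.111.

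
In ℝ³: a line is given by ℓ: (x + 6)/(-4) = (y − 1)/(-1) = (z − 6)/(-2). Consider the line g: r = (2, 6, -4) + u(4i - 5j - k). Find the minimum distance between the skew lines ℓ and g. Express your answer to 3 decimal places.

ℓ has direction (-4, -1, -2) through (-6, 1, 6).
Common perpendicular direction n = (-4, -1, -2) × (4, -5, -1) = (-9, -12, 24).
With w = (2, 6, -4) − (-6, 1, 6) = (8, 5, -10), w · n = -372.
Distance = |w · n| / |n| = |-372| / √801 ≈ 13.144.

13.144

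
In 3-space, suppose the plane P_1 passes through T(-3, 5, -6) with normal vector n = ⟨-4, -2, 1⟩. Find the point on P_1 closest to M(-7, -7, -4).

(1, -3, -6)

P_1: n·r = n·T gives -4x - 2y + z = -4.
Foot = M − λn with λ = (n·M − d)/|n|² = (38 − (-4))/21 = 2.
Foot = (-7, -7, -4) − 2·(-4, -2, 1) = (1, -3, -6).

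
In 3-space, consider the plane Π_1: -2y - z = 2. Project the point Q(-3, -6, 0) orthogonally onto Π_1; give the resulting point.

(-3, -2, 2)

Foot = Q − λn with λ = (n·Q − d)/|n|² = (12 − 2)/5 = 2.
Foot = (-3, -6, 0) − 2·(0, -2, -1) = (-3, -2, 2).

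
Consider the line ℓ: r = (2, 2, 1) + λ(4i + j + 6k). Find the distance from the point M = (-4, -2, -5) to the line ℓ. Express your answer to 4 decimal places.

Taking (2, 2, 1) on ℓ with direction v = (4, 1, 6): w = M − (2, 2, 1) = (-6, -4, -6), and w × v = (-18, 12, 10).
Distance = |w × v| / |v| = √568 / √53 ≈ 3.2737.

3.2737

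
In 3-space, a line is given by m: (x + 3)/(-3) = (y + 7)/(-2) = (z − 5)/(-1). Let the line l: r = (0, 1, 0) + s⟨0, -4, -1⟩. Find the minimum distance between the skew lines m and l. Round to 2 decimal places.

m has direction (-3, -2, -1) through (-3, -7, 5).
Common perpendicular direction n = (-3, -2, -1) × (0, -4, -1) = (-2, -3, 12).
With w = (0, 1, 0) − (-3, -7, 5) = (3, 8, -5), w · n = -90.
Distance = |w · n| / |n| = |-90| / √157 ≈ 7.18.

7.18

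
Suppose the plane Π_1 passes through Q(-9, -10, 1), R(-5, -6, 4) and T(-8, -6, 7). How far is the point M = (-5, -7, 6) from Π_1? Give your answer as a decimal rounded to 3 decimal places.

QR = (4, 4, 3), QT = (1, 4, 6); a normal to Π_1 is QR × QT = (12, -21, 12).
Using Q: Π_1 has equation 12x - 21y + 12z = 114.
n·M − d = (12)·(-5) + (-21)·(-7) + (12)·(6) − 114 = 45; |n| = √729.
Distance = |45| / √729 = 45/√729 ≈ 1.667.

1.667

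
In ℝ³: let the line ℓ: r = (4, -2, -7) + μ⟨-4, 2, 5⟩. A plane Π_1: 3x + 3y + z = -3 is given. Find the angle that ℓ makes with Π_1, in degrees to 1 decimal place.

sin θ = |n·v| / (|n||v|) = |-1| / (√19 · √45) = 0.03420.
θ ≈ 2.0°.

2.0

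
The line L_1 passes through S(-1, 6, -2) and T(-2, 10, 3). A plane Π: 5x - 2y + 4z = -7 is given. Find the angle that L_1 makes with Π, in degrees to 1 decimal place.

A direction vector for L_1 is T − S = (-1, 4, 5).
sin θ = |n·v| / (|n||v|) = |7| / (√45 · √42) = 0.16102.
θ ≈ 9.3°.

9.3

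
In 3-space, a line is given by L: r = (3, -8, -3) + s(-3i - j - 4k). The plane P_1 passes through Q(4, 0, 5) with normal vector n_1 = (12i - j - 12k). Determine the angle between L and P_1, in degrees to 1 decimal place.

P_1: n_1·r = n_1·Q gives 12x - y - 12z = -12.
sin θ = |n·v| / (|n||v|) = |13| / (√289 · √26) = 0.14997.
θ ≈ 8.6°.

8.6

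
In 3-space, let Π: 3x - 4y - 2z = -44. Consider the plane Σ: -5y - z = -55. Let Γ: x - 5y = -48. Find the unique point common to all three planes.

Solving the 3×3 linear system 3x - 4y - 2z = -44, -5y - z = -55, x - 5y = -48 (e.g. by elimination or Cramer's rule, determinant = -21) gives (2, 10, 5).

(2, 10, 5)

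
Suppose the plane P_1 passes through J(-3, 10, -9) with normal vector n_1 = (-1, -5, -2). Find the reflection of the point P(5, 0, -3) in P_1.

(7, 10, 1)

P_1: n_1·r = n_1·J gives -x - 5y - 2z = -29.
λ = (n·P − d)/|n|² = (1 − (-29))/30 = 1.
Reflection = P − 2λn = (5, 0, -3) − 2·(-1, -5, -2) = (7, 10, 1).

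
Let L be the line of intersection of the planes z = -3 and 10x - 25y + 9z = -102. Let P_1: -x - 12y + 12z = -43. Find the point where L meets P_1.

Direction of L: (0, 0, 1) × (10, -25, 9) = (25, 10, 0).
A point on L: solving the two plane equations with x = -25 gives (-25, -7, -3).
Substitute r = (-25, -7, -3) + t(25, 10, 0) into the plane: 73 + (-145)t = -43, so t = 4/5.
Intersection: (-25, -7, -3) + (4/5)·(25, 10, 0) = (-5, 1, -3).

(-5, 1, -3)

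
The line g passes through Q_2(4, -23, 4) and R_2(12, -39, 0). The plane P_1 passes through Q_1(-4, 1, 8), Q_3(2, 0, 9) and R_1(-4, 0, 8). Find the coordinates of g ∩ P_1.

(-4, -7, 8)

A direction vector for g is R_2 − Q_2 = (8, -16, -4).
Q_1Q_3 = (6, -1, 1), Q_1R_1 = (0, -1, 0); a normal to P_1 is Q_1Q_3 × Q_1R_1 = (1, 0, -6).
Using Q_1: P_1 has equation x - 6z = -52.
Substitute r = (4, -23, 4) + t(8, -16, -4) into the plane: -20 + 32t = -52, so t = -1.
Intersection: (4, -23, 4) + (-1)·(8, -16, -4) = (-4, -7, 8).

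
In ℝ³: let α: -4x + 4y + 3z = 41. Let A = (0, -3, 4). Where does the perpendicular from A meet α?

Foot = A − λn with λ = (n·A − d)/|n|² = (0 − 41)/41 = -1.
Foot = (0, -3, 4) − (-1)·(-4, 4, 3) = (-4, 1, 7).

(-4, 1, 7)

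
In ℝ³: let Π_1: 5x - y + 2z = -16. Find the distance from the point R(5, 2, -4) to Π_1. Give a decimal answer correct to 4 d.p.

5.6598

n·R − d = (5)·(5) + (-1)·(2) + (2)·(-4) − (-16) = 31; |n| = √30.
Distance = |31| / √30 = 31/√30 ≈ 5.6598.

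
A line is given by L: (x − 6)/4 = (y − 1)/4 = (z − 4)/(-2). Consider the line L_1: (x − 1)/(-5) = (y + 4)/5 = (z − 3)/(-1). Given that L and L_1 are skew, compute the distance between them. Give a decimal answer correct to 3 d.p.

L has direction (4, 4, -2) through (6, 1, 4).
L_1 has direction (-5, 5, -1) through (1, -4, 3).
Common perpendicular direction n = (4, 4, -2) × (-5, 5, -1) = (6, 14, 40).
With w = (1, -4, 3) − (6, 1, 4) = (-5, -5, -1), w · n = -140.
Distance = |w · n| / |n| = |-140| / √1832 ≈ 3.271.

3.271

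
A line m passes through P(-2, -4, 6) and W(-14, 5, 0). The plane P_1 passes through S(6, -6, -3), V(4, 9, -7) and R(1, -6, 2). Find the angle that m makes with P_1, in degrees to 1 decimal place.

A direction vector for m is W − P = (-12, 9, -6).
SV = (-2, 15, -4), SR = (-5, 0, 5); a normal to P_1 is SV × SR = (75, 30, 75).
Using S: P_1 has equation 75x + 30y + 75z = 45.
sin θ = |n·v| / (|n||v|) = |-1080| / (√12150 · √261) = 0.60648.
θ ≈ 37.3°.

37.3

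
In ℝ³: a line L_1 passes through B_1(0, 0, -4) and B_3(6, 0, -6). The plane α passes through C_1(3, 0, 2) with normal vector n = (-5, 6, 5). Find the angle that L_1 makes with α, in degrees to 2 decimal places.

A direction vector for L_1 is B_3 − B_1 = (6, 0, -2).
α: n·r = n·C_1 gives -5x + 6y + 5z = -5.
sin θ = |n·v| / (|n||v|) = |-40| / (√86 · √40) = 0.68199.
θ ≈ 43.00°.

43.00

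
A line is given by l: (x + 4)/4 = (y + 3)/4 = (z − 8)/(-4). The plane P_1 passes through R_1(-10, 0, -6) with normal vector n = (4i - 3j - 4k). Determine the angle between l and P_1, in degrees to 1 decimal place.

l has direction (4, 4, -4) through (-4, -3, 8).
P_1: n·r = n·R_1 gives 4x - 3y - 4z = -16.
sin θ = |n·v| / (|n||v|) = |20| / (√41 · √48) = 0.45083.
θ ≈ 26.8°.

26.8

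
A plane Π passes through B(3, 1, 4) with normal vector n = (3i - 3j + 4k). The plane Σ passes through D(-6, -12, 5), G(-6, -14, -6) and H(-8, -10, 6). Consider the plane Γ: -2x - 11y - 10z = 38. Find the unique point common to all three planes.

(-10, -8, 7)

Π: n·r = n·B gives 3x - 3y + 4z = 22.
DG = (0, -2, -11), DH = (-2, 2, 1); a normal to Σ is DG × DH = (20, 22, -4).
Using D: Σ has equation 20x + 22y - 4z = -404.
Solving the 3×3 linear system 3x - 3y + 4z = 22, 20x + 22y - 4z = -404, -2x - 11y - 10z = 38 (e.g. by elimination or Cramer's rule, determinant = -2120) gives (-10, -8, 7).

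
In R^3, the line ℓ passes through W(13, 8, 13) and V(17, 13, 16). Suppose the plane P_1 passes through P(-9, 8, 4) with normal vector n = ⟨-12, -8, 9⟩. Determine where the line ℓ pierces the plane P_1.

(1, -7, 4)

A direction vector for ℓ is V − W = (4, 5, 3).
P_1: n·r = n·P gives -12x - 8y + 9z = 80.
Substitute r = (13, 8, 13) + t(4, 5, 3) into the plane: -103 + (-61)t = 80, so t = -3.
Intersection: (13, 8, 13) + (-3)·(4, 5, 3) = (1, -7, 4).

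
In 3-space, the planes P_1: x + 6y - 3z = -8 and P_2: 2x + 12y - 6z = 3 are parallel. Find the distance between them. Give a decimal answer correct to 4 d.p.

Rescale P_2 by 1/2: x + 6y - 3z = 3/2. Then distance = |-8 − (3/2)| / √46 ≈ 1.4007.

1.4007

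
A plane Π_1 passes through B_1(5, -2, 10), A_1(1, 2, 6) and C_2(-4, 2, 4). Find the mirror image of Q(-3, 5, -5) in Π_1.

(-7, 11, 5)

B_1A_1 = (-4, 4, -4), B_1C_2 = (-9, 4, -6); a normal to Π_1 is B_1A_1 × B_1C_2 = (-8, 12, 20).
Using B_1: Π_1 has equation -8x + 12y + 20z = 136.
λ = (n·Q − d)/|n|² = (-16 − 136)/608 = -1/4.
Reflection = Q − 2λn = (-3, 5, -5) − (-1/2)·(-8, 12, 20) = (-7, 11, 5).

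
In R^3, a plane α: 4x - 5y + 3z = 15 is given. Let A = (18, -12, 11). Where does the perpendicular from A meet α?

Foot = A − λn with λ = (n·A − d)/|n|² = (165 − 15)/50 = 3.
Foot = (18, -12, 11) − 3·(4, -5, 3) = (6, 3, 2).

(6, 3, 2)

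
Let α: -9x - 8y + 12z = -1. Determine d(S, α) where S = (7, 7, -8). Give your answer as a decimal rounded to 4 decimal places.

12.5882

n·S − d = (-9)·(7) + (-8)·(7) + (12)·(-8) − (-1) = -214; |n| = √289.
Distance = |-214| / √289 = 214/√289 ≈ 12.5882.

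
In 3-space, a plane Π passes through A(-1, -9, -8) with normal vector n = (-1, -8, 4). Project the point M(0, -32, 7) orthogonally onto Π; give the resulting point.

(3, -8, -5)

Π: n·r = n·A gives -x - 8y + 4z = 41.
Foot = M − λn with λ = (n·M − d)/|n|² = (284 − 41)/81 = 3.
Foot = (0, -32, 7) − 3·(-1, -8, 4) = (3, -8, -5).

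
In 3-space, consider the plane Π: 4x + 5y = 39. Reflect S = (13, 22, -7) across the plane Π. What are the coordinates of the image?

(-11, -8, -7)

λ = (n·S − d)/|n|² = (162 − 39)/41 = 3.
Reflection = S − 2λn = (13, 22, -7) − 6·(4, 5, 0) = (-11, -8, -7).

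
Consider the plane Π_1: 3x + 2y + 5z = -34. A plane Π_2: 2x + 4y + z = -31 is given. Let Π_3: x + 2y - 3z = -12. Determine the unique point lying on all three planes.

Solving the 3×3 linear system 3x + 2y + 5z = -34, 2x + 4y + z = -31, x + 2y - 3z = -12 (e.g. by elimination or Cramer's rule, determinant = -28) gives (-7, -4, -1).

(-7, -4, -1)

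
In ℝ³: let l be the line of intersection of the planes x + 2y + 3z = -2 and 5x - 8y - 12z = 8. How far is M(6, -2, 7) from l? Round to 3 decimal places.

7.986

Direction of l: (1, 2, 3) × (5, -8, -12) = (0, 27, -18).
A point on l: solving the two plane equations with y = -10 gives (0, -10, 6).
Taking (0, -10, 6) on l with direction v = (0, 27, -18): w = M − (0, -10, 6) = (6, 8, 1), and w × v = (-171, 108, 162).
Distance = |w × v| / |v| = √67149 / √1053 ≈ 7.986.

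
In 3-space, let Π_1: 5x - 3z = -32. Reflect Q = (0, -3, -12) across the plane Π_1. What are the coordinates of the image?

λ = (n·Q − d)/|n|² = (36 − (-32))/34 = 2.
Reflection = Q − 2λn = (0, -3, -12) − 4·(5, 0, -3) = (-20, -3, 0).

(-20, -3, 0)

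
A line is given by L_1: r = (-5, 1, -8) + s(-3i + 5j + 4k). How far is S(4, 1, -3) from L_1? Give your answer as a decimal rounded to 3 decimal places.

10.248

Taking (-5, 1, -8) on L_1 with direction v = (-3, 5, 4): w = S − (-5, 1, -8) = (9, 0, 5), and w × v = (-25, -51, 45).
Distance = |w × v| / |v| = √5251 / √50 ≈ 10.248.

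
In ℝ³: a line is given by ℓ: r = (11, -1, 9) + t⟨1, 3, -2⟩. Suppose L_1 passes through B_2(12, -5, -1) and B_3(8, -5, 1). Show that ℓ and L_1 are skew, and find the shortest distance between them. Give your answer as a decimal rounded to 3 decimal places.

A direction vector for L_1 is B_3 − B_2 = (-4, 0, 2).
Common perpendicular direction n = (1, 3, -2) × (-4, 0, 2) = (6, 6, 12).
With w = (12, -5, -1) − (11, -1, 9) = (1, -4, -10), w · n = -138.
Since n ≠ 0 the lines are not parallel, and w · n = -138 ≠ 0 so they do not intersect; hence they are skew.
Distance = |w · n| / |n| = |-138| / √216 ≈ 9.390.

9.390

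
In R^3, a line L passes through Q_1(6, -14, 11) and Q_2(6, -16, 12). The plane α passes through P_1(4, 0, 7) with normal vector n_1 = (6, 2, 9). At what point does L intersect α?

A direction vector for L is Q_2 − Q_1 = (0, -2, 1).
α: n_1·r = n_1·P_1 gives 6x + 2y + 9z = 87.
Substitute r = (6, -14, 11) + t(0, -2, 1) into the plane: 107 + 5t = 87, so t = -4.
Intersection: (6, -14, 11) + (-4)·(0, -2, 1) = (6, -6, 7).

(6, -6, 7)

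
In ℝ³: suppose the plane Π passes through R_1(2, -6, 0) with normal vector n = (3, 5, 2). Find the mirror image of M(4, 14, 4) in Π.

Π: n·r = n·R_1 gives 3x + 5y + 2z = -24.
λ = (n·M − d)/|n|² = (90 − (-24))/38 = 3.
Reflection = M − 2λn = (4, 14, 4) − 6·(3, 5, 2) = (-14, -16, -8).

(-14, -16, -8)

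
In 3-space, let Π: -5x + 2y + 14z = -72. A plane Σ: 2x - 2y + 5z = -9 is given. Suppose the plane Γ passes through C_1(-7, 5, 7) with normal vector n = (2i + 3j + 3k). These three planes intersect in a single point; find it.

Γ: n·r = n·C_1 gives 2x + 3y + 3z = 22.
Solving the 3×3 linear system -5x + 2y + 14z = -72, 2x - 2y + 5z = -9, 2x + 3y + 3z = 22 (e.g. by elimination or Cramer's rule, determinant = 253) gives (8, 5, -3).

(8, 5, -3)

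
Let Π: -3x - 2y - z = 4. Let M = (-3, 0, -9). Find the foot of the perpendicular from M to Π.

Foot = M − λn with λ = (n·M − d)/|n|² = (18 − 4)/14 = 1.
Foot = (-3, 0, -9) − 1·(-3, -2, -1) = (0, 2, -8).

(0, 2, -8)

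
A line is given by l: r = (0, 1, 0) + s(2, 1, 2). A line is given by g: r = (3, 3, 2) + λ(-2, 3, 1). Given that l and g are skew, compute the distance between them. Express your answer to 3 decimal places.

0.984

Common perpendicular direction n = (2, 1, 2) × (-2, 3, 1) = (-5, -6, 8).
With w = (3, 3, 2) − (0, 1, 0) = (3, 2, 2), w · n = -11.
Distance = |w · n| / |n| = |-11| / √125 ≈ 0.984.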